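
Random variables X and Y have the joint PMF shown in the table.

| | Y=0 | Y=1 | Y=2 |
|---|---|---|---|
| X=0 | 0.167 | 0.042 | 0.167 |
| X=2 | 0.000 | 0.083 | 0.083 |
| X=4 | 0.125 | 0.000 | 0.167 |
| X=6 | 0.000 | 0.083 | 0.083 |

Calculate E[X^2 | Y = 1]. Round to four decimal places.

P(Y = 1) = 0.208.
Σ X^2·P over the event = 0·(0.042) + 4·(0.083) + 36·(0.083) = 3.320.
E[X^2 | Y = 1] = (3.320) / (0.208) = 15.9615.

15.9615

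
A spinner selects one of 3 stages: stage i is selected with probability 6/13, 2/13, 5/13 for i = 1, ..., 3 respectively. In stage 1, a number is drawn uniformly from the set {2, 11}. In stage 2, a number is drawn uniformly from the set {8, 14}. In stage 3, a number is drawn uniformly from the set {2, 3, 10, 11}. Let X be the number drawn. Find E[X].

E[X | stage 1] = (2+11)/2 = 13/2.
E[X | stage 2] = (8+14)/2 = 11.
E[X | stage 3] = (2+3+10+11)/4 = 13/2.
By the law of total expectation,
E[X] = (6/13)·(13/2) + (2/13)·(11) + (5/13)·(13/2) = 187/26.

187/26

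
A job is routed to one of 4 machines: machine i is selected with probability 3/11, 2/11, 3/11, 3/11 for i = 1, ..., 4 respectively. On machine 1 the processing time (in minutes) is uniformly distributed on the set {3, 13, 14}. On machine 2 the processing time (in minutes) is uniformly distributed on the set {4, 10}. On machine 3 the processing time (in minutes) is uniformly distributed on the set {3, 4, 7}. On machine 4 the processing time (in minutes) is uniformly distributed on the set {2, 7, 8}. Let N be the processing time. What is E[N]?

E[N | machine 1] = (3+13+14)/3 = 10.
E[N | machine 2] = (4+10)/2 = 7.
E[N | machine 3] = (3+4+7)/3 = 14/3.
E[N | machine 4] = (2+7+8)/3 = 17/3.
E[N] = (3/11)·(10) + (2/11)·(7) + (3/11)·(14/3) + (3/11)·(17/3) = 75/11.

75/11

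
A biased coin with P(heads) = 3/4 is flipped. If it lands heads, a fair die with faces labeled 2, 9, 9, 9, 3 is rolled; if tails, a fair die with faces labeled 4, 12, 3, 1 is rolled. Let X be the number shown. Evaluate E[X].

121/20

E[X | heads] = (2+9+9+9+3)/5 = 32/5.
E[X | tails] = (4+12+3+1)/4 = 5.
E[X] = (3/4)·(32/5) + (1/4)·(5) = 121/20.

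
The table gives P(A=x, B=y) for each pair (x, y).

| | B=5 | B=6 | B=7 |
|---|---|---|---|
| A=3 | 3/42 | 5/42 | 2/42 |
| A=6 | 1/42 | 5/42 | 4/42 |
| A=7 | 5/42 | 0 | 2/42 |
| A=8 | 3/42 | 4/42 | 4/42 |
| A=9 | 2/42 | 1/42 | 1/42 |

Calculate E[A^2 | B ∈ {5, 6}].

1224/29

P(B ∈ {5, 6}) = 29/42.
Summing A^2·P(A=x,B=y) over the conditioning event gives 204/7.
E[A^2 | B ∈ {5, 6}] = (204/7) / (29/42) = 1224/29.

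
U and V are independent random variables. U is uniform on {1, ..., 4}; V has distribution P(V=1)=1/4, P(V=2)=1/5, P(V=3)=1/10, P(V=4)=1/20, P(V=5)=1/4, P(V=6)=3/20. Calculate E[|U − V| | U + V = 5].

2

P(U + V = 5) = 3/20.
Summing |U−V|·P(x,y) over outcomes with U + V = 5 gives 3/10.
E[|U − V| | U + V = 5] = (3/10) / (3/20) = 2.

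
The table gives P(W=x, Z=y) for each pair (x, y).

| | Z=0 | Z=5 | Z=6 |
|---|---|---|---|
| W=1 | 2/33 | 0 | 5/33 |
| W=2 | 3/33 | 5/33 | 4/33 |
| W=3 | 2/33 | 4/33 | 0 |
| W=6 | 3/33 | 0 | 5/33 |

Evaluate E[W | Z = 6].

43/14

P(Z = 6) = 14/33.
Σ W·P over the event = 1·(5/33) + 2·(4/33) + 6·(5/33) = 43/33.
E[W | Z = 6] = (43/33) / (14/33) = 43/14.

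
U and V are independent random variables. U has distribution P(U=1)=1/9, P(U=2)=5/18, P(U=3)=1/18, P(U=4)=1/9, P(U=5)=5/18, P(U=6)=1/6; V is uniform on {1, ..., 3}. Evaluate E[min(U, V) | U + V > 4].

P(U + V > 4) = 37/54.
Summing min(U,V)·P(x,y) over outcomes with U + V > 4 gives 25/18.
E[min(U, V) | U + V > 4] = (25/18) / (37/54) = 75/37.

75/37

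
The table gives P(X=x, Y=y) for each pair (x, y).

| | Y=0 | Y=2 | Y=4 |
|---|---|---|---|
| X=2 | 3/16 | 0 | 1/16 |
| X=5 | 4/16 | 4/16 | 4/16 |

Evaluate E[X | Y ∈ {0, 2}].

46/11

P(Y ∈ {0, 2}) = 11/16.
Σ X·P over the event = 2·(3/16) + 5·(4/16) + 5·(4/16) = 23/8.
E[X | Y ∈ {0, 2}] = (23/8) / (11/16) = 46/11.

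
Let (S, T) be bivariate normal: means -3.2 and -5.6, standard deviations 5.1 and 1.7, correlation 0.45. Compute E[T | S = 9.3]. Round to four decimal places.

-3.7250

E[T | S=x] = μ_T + ρ(σ_T/σ_S)(x − μ_S) for jointly normal variables.
E[T | S=9.3] = -5.6 + (0.45)·(1.7/5.1)·(9.3 − (-3.2)) = -5.6 + (0.15)·(12.5) = -3.7250.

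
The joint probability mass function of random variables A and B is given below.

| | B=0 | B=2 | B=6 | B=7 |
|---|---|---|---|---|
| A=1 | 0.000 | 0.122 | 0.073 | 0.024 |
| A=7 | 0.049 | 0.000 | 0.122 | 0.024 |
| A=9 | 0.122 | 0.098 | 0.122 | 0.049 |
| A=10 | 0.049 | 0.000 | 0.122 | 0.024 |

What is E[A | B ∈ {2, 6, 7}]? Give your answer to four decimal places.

6.5667

P(B ∈ {2, 6, 7}) = 0.780.
Summing A·P(A=x,B=y) over the conditioning event gives 5.122.
E[A | B ∈ {2, 6, 7}] = (5.122) / (0.780) = 6.5667.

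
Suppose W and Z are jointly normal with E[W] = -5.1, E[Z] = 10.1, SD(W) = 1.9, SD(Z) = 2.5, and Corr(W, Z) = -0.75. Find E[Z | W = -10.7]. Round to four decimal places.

15.6263

The regression of Z on W has slope ρ·σ_Z/σ_W and passes through (μ_W, μ_Z).
E[Z | W=-10.7] = 10.1 + (-0.75)·(2.5/1.9)·(-10.7 − (-5.1)) = 10.1 + (-0.98684)·(-5.6) = 15.6263.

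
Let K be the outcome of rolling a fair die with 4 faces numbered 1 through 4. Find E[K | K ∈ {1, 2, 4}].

P(K ∈ {1, 2, 4}) = 3/4.
Σ over the event: 1·1/4 + 2·1/4 + 4·1/4 = 7/4.
E[K | K ∈ {1, 2, 4}] = (7/4) / (3/4) = 7/3.

7/3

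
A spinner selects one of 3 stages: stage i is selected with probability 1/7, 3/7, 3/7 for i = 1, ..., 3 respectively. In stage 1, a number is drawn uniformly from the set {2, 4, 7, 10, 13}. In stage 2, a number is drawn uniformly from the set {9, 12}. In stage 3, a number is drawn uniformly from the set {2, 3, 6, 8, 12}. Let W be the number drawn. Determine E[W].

573/70

E[W | stage 1] = (2+4+7+10+13)/5 = 36/5.
E[W | stage 2] = (9+12)/2 = 21/2.
E[W | stage 3] = (2+3+6+8+12)/5 = 31/5.
By the law of total expectation,
E[W] = (1/7)·(36/5) + (3/7)·(21/2) + (3/7)·(31/5) = 573/70.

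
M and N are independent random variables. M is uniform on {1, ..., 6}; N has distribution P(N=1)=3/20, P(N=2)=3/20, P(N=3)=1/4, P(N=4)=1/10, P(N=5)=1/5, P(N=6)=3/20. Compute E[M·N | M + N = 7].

P(M + N = 7) = 1/6.
Summing MN·P(x,y) over outcomes with M + N = 7 gives 19/12.
E[M·N | M + N = 7] = (19/12) / (1/6) = 19/2.

19/2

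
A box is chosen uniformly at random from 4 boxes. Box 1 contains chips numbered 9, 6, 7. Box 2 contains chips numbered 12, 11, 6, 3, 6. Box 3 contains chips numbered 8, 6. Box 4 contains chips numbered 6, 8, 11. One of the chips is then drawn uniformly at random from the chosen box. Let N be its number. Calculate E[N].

227/30

E[N | box 1] = (9+6+7)/3 = 22/3.
E[N | box 2] = (12+11+6+3+6)/5 = 38/5.
E[N | box 3] = (8+6)/2 = 7.
E[N | box 4] = (6+8+11)/3 = 25/3.
By the law of total expectation,
E[N] = (1/4)·(22/3) + (1/4)·(38/5) + (1/4)·(7) + (1/4)·(25/3) = 227/30.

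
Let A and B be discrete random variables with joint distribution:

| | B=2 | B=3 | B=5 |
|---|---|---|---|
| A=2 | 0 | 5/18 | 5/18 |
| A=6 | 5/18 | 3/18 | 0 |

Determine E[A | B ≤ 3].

P(B ≤ 3) = 13/18.
Σ A·P over the event = 2·(5/18) + 6·(5/18) + 6·(3/18) = 29/9.
E[A | B ≤ 3] = (29/9) / (13/18) = 58/13.

58/13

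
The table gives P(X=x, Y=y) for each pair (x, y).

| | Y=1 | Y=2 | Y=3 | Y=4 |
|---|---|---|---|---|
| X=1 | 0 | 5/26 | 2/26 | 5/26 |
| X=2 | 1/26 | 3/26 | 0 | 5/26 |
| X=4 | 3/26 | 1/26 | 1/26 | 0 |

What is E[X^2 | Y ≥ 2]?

38/11

P(Y ≥ 2) = 11/13.
Σ X^2·P over the event = 1·(5/26) + 1·(2/26) + 1·(5/26) + 4·(3/26) + 4·(5/26) + 16·(1/26) + 16·(1/26) = 38/13.
E[X^2 | Y ≥ 2] = (38/13) / (11/13) = 38/11.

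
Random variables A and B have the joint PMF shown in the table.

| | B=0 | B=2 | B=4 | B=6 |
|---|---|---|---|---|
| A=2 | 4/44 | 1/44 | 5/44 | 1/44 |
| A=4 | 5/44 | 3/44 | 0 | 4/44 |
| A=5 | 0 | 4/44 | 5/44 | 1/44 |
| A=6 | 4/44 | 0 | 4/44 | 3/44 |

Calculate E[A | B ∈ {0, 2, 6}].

P(B ∈ {0, 2, 6}) = 15/22.
Summing A·P(A=x,B=y) over the conditioning event gives 127/44.
E[A | B ∈ {0, 2, 6}] = (127/44) / (15/22) = 127/30.

127/30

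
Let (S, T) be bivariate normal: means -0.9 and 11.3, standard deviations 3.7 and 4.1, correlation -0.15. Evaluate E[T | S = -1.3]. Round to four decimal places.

E[T | S=x] = μ_T + ρ(σ_T/σ_S)(x − μ_S) for jointly normal variables.
E[T | S=-1.3] = 11.3 + (-0.15)·(4.1/3.7)·(-1.3 − (-0.9)) = 11.3 + (-0.16622)·(-0.4) = 11.3665.

11.3665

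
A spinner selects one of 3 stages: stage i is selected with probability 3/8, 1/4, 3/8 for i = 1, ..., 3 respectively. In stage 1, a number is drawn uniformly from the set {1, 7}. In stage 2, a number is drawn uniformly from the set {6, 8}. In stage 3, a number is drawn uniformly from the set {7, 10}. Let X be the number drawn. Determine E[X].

103/16

E[X | stage 1] = (1+7)/2 = 4.
E[X | stage 2] = (6+8)/2 = 7.
E[X | stage 3] = (7+10)/2 = 17/2.
E[X] = (3/8)·(4) + (1/4)·(7) + (3/8)·(17/2) = 103/16.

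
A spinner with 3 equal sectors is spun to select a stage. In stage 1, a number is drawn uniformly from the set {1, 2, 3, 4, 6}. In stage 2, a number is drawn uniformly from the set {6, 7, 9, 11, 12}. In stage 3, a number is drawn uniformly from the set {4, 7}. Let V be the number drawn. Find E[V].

59/10

E[V | stage 1] = (1+2+3+4+6)/5 = 16/5.
E[V | stage 2] = (6+7+9+11+12)/5 = 9.
E[V | stage 3] = (4+7)/2 = 11/2.
E[V] = (1/3)·(16/5) + (1/3)·(9) + (1/3)·(11/2) = 59/10.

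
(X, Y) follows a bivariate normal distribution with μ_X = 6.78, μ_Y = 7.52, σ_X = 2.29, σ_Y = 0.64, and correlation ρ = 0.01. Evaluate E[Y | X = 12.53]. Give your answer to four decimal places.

7.5361

E[Y | X=x] = μ_Y + ρ(σ_Y/σ_X)(x − μ_X) for jointly normal variables.
E[Y | X=12.53] = 7.52 + (0.01)·(0.64/2.29)·(12.53 − (6.78)) = 7.52 + (0.0027948)·(5.75) = 7.5361.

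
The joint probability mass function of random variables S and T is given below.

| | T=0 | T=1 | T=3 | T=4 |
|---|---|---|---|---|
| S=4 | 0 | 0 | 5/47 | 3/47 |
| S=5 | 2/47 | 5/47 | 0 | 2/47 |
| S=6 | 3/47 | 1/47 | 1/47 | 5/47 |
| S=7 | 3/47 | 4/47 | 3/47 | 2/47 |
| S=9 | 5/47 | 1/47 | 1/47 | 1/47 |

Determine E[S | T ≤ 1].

P(T ≤ 1) = 24/47.
Σ S·P over the event = 5·(2/47) + 5·(5/47) + 6·(3/47) + 6·(1/47) + 7·(3/47) + 7·(4/47) + 9·(5/47) + 9·(1/47) = 162/47.
E[S | T ≤ 1] = (162/47) / (24/47) = 27/4.

27/4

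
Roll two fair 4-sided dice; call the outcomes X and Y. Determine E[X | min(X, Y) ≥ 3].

7/2

Outcomes with min(X, Y) ≥ 3: (3,3), (3,4), (4,3), (4,4), each with probability 1/16.
E[X | min(X, Y) ≥ 3] = (3 + 3 + 4 + 4) / 4 = 7/2.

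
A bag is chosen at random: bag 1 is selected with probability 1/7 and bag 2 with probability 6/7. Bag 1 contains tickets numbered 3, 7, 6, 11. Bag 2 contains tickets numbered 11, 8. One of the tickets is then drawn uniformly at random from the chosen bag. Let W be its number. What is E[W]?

E[W | bag 1] = (3+7+6+11)/4 = 27/4.
E[W | bag 2] = (11+8)/2 = 19/2.
By the law of total expectation,
E[W] = (1/7)·(27/4) + (6/7)·(19/2) = 255/28.

255/28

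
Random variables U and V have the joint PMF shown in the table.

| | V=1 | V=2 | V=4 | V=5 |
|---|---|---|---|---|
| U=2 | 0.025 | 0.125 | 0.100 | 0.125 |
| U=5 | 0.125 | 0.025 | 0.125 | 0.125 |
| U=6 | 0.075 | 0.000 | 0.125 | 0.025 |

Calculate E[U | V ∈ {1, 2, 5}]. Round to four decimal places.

P(V ∈ {1, 2, 5}) = 0.650.
Σ U·P over the event = 2·(0.025) + 2·(0.125) + 2·(0.125) + 5·(0.125) + 5·(0.025) + 5·(0.125) + 6·(0.075) + 6·(0.025) = 2.525.
E[U | V ∈ {1, 2, 5}] = (2.525) / (0.650) = 3.8846.

3.8846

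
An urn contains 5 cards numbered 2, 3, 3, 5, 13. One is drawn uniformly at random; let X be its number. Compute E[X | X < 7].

P(X < 7) = 4/5.
Σ over the event: 2·1/5 + 3·2/5 + 5·1/5 = 13/5.
E[X | X < 7] = (13/5) / (4/5) = 13/4.

13/4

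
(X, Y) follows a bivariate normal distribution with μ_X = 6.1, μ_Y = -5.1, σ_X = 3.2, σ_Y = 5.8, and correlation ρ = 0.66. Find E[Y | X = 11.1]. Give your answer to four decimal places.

The regression of Y on X has slope ρ·σ_Y/σ_X and passes through (μ_X, μ_Y).
E[Y | X=11.1] = -5.1 + (0.66)·(5.8/3.2)·(11.1 − (6.1)) = -5.1 + (1.19625)·(5) = 0.8813.

0.8813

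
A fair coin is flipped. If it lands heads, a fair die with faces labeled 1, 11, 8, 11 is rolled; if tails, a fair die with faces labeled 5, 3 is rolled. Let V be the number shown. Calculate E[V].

47/8

E[V | heads] = (1+11+8+11)/4 = 31/4.
E[V | tails] = (5+3)/2 = 4.
By the law of total expectation,
E[V] = (1/2)·(31/4) + (1/2)·(4) = 47/8.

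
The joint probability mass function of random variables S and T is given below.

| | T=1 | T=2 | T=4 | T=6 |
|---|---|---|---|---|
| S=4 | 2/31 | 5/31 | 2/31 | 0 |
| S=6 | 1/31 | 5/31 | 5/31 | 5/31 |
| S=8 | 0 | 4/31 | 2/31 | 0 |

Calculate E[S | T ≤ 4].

75/13

P(T ≤ 4) = 26/31.
Σ S·P over the event = 4·(2/31) + 4·(5/31) + 4·(2/31) + 6·(1/31) + 6·(5/31) + 6·(5/31) + 8·(4/31) + 8·(2/31) = 150/31.
E[S | T ≤ 4] = (150/31) / (26/31) = 75/13.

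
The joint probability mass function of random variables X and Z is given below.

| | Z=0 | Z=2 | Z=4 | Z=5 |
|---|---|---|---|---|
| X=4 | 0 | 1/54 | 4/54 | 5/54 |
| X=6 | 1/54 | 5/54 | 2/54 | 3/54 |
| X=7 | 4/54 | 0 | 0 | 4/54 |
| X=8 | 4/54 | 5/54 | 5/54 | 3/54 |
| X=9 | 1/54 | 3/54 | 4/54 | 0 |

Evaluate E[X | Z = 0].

15/2

P(Z = 0) = 5/27.
Σ X·P over the event = 6·(1/54) + 7·(4/54) + 8·(4/54) + 9·(1/54) = 25/18.
E[X | Z = 0] = (25/18) / (5/27) = 15/2.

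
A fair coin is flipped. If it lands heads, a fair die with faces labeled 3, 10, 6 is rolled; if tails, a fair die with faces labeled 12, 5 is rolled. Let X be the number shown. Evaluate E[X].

89/12

E[X | heads] = (3+10+6)/3 = 19/3.
E[X | tails] = (12+5)/2 = 17/2.
E[X] = (1/2)·(19/3) + (1/2)·(17/2) = 89/12.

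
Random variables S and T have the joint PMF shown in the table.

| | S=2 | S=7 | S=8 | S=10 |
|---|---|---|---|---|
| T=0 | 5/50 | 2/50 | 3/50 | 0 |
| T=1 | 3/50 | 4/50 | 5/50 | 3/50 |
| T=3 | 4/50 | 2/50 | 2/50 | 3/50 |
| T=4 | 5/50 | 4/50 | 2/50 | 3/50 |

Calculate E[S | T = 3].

68/11

P(T = 3) = 11/50.
Σ S·P over the event = 2·(4/50) + 7·(2/50) + 8·(2/50) + 10·(3/50) = 34/25.
E[S | T = 3] = (34/25) / (11/50) = 68/11.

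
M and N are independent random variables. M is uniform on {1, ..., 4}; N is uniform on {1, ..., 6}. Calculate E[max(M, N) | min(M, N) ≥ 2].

P(min(M, N) ≥ 2) = 5/8.
Summing max(M,N)·P(x,y) over outcomes with min(M, N) ≥ 2 gives 8/3.
E[max(M, N) | min(M, N) ≥ 2] = (8/3) / (5/8) = 64/15.

64/15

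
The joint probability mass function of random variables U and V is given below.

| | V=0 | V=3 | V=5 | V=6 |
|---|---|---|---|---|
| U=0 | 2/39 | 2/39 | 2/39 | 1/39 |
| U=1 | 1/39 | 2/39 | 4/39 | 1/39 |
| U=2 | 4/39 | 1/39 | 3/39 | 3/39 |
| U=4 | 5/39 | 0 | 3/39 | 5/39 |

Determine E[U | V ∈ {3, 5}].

P(V ∈ {3, 5}) = 17/39.
Summing U·P(U=x,V=y) over the conditioning event gives 2/3.
E[U | V ∈ {3, 5}] = (2/3) / (17/39) = 26/17.

26/17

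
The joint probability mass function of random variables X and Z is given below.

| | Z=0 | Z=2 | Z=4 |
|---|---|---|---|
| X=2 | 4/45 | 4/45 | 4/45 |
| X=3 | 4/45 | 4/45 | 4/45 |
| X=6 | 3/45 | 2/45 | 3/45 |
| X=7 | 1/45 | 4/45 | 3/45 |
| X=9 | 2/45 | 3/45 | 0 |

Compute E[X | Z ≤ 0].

P(Z ≤ 0) = 14/45.
Σ X·P over the event = 2·(4/45) + 3·(4/45) + 6·(3/45) + 7·(1/45) + 9·(2/45) = 7/5.
E[X | Z ≤ 0] = (7/5) / (14/45) = 9/2.

9/2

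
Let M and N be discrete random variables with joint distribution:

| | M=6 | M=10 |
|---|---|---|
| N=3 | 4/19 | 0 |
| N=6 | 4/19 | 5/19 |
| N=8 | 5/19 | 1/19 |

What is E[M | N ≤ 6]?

P(N ≤ 6) = 13/19.
Σ M·P over the event = 6·(4/19) + 6·(4/19) + 10·(5/19) = 98/19.
E[M | N ≤ 6] = (98/19) / (13/19) = 98/13.

98/13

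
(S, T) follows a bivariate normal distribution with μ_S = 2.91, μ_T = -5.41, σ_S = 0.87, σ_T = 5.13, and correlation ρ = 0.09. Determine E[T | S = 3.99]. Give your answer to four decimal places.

-4.8369

E[T | S=x] = μ_T + ρ(σ_T/σ_S)(x − μ_S) for jointly normal variables.
E[T | S=3.99] = -5.41 + (0.09)·(5.13/0.87)·(3.99 − (2.91)) = -5.41 + (0.53069)·(1.08) = -4.8369.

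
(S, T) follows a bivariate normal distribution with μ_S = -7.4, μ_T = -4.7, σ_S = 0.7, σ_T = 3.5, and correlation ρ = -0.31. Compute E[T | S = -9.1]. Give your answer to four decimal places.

-2.0650

For a bivariate normal, E[T | S=x] = μ_T + ρ·(σ_T/σ_S)·(x − μ_S).
E[T | S=-9.1] = -4.7 + (-0.31)·(3.5/0.7)·(-9.1 − (-7.4)) = -4.7 + (-1.55)·(-1.7) = -2.0650.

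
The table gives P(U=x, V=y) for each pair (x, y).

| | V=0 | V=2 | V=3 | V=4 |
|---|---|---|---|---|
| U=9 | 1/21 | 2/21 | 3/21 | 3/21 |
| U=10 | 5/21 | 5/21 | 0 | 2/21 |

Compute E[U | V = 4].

P(V = 4) = 5/21.
Σ U·P over the event = 9·(3/21) + 10·(2/21) = 47/21.
E[U | V = 4] = (47/21) / (5/21) = 47/5.

47/5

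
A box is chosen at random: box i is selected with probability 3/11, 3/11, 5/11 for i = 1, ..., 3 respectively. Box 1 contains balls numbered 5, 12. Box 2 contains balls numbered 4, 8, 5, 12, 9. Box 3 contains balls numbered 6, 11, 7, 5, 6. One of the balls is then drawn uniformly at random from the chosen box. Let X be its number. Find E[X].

E[X | box 1] = (5+12)/2 = 17/2.
E[X | box 2] = (4+8+5+12+9)/5 = 38/5.
E[X | box 3] = (6+11+7+5+6)/5 = 7.
E[X] = (3/11)·(17/2) + (3/11)·(38/5) + (5/11)·(7) = 833/110.

833/110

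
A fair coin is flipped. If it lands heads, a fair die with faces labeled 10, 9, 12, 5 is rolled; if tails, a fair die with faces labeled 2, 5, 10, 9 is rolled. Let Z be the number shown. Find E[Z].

31/4

E[Z | heads] = (10+9+12+5)/4 = 9.
E[Z | tails] = (2+5+10+9)/4 = 13/2.
By the law of total expectation,
E[Z] = (1/2)·(9) + (1/2)·(13/2) = 31/4.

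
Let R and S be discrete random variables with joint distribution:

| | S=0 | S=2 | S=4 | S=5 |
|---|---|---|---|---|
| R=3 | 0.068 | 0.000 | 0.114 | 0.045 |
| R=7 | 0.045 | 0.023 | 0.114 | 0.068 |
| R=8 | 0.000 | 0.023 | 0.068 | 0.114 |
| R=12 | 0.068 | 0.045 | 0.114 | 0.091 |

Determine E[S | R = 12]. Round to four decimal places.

3.1478

P(R = 12) = 0.318.
Σ S·P over the event = 0·(0.068) + 2·(0.045) + 4·(0.114) + 5·(0.091) = 1.001.
E[S | R = 12] = (1.001) / (0.318) = 3.1478.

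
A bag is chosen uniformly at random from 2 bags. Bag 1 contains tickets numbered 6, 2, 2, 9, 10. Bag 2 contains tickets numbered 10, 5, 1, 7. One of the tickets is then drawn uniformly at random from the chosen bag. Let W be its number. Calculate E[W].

E[W | bag 1] = (6+2+2+9+10)/5 = 29/5.
E[W | bag 2] = (10+5+1+7)/4 = 23/4.
E[W] = (1/2)·(29/5) + (1/2)·(23/4) = 231/40.

231/40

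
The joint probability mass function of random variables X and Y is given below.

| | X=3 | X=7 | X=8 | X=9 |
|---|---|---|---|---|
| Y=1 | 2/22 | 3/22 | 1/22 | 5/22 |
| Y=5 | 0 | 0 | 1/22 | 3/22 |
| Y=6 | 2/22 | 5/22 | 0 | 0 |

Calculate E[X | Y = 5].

35/4

P(Y = 5) = 2/11.
Σ X·P over the event = 8·(1/22) + 9·(3/22) = 35/22.
E[X | Y = 5] = (35/22) / (2/11) = 35/4.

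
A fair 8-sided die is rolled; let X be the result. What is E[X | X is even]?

Given X is even, X is equally likely to be any of {2, 4, 6, 8}.
E[X | X is even] = (2 + 4 + 6 + 8) / 4 = 5.

5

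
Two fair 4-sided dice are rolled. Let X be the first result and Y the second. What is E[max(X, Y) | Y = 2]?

11/4

Outcomes with Y = 2: (1,2), (2,2), (3,2), (4,2), each with probability 1/16.
E[max(X, Y) | Y = 2] = (2 + 2 + 3 + 4) / 4 = 11/4.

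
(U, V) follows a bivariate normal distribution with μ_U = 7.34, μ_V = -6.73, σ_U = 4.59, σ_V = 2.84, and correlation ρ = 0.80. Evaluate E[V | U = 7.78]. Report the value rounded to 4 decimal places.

-6.5122

The regression of V on U has slope ρ·σ_V/σ_U and passes through (μ_U, μ_V).
E[V | U=7.78] = -6.73 + (0.80)·(2.84/4.59)·(7.78 − (7.34)) = -6.73 + (0.49499)·(0.44) = -6.5122.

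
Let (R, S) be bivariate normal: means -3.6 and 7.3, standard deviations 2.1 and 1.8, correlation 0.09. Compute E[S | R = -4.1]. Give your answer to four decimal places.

7.2614

For a bivariate normal, E[S | R=x] = μ_S + ρ·(σ_S/σ_R)·(x − μ_R).
E[S | R=-4.1] = 7.3 + (0.09)·(1.8/2.1)·(-4.1 − (-3.6)) = 7.3 + (0.077143)·(-0.5) = 7.2614.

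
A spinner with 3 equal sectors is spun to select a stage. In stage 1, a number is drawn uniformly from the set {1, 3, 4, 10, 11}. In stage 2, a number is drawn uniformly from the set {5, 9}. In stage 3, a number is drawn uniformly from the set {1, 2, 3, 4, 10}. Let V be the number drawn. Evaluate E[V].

E[V | stage 1] = (1+3+4+10+11)/5 = 29/5.
E[V | stage 2] = (5+9)/2 = 7.
E[V | stage 3] = (1+2+3+4+10)/5 = 4.
E[V] = (1/3)·(29/5) + (1/3)·(7) + (1/3)·(4) = 28/5.

28/5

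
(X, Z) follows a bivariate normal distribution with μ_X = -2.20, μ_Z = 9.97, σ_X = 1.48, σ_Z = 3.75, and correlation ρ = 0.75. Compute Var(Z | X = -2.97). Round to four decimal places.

6.1523

Var(Z | X=x) = (1 − ρ²)·σ_Z².
Var(Z | X=-2.97) = (3.75)²·(1 − (0.75)²) = 14.0625·0.4375 = 6.1523.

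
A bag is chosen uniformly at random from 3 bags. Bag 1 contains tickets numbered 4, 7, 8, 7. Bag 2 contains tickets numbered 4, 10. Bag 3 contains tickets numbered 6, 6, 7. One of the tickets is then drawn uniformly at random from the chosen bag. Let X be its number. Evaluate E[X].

E[X | bag 1] = (4+7+8+7)/4 = 13/2.
E[X | bag 2] = (4+10)/2 = 7.
E[X | bag 3] = (6+6+7)/3 = 19/3.
By the law of total expectation,
E[X] = (1/3)·(13/2) + (1/3)·(7) + (1/3)·(19/3) = 119/18.

119/18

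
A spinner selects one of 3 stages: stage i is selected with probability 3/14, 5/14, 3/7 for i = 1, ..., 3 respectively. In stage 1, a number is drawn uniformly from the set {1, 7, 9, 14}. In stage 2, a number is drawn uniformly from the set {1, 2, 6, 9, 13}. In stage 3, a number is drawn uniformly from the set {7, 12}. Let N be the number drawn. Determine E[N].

E[N | stage 1] = (1+7+9+14)/4 = 31/4.
E[N | stage 2] = (1+2+6+9+13)/5 = 31/5.
E[N | stage 3] = (7+12)/2 = 19/2.
E[N] = (3/14)·(31/4) + (5/14)·(31/5) + (3/7)·(19/2) = 445/56.

445/56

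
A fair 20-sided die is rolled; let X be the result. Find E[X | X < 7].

Given X < 7, X is equally likely to be any of {1, 2, 3, 4, 5, 6}.
E[X | X < 7] = (1 + 2 + 3 + 4 + 5 + 6) / 6 = 7/2.

7/2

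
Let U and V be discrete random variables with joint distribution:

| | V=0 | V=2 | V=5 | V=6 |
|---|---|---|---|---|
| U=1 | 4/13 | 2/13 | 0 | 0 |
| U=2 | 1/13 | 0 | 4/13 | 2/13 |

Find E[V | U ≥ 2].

P(U ≥ 2) = 7/13.
Σ V·P over the event = 0·(1/13) + 5·(4/13) + 6·(2/13) = 32/13.
E[V | U ≥ 2] = (32/13) / (7/13) = 32/7.

32/7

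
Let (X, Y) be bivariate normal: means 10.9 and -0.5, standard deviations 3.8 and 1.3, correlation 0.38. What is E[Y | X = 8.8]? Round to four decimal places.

For a bivariate normal, E[Y | X=x] = μ_Y + ρ·(σ_Y/σ_X)·(x − μ_X).
E[Y | X=8.8] = -0.5 + (0.38)·(1.3/3.8)·(8.8 − (10.9)) = -0.5 + (0.13)·(-2.1) = -0.7730.

-0.7730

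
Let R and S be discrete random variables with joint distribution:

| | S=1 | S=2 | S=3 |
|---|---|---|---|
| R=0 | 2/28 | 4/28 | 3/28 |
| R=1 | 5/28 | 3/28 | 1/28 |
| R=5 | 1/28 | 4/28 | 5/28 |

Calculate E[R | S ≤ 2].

33/19

P(S ≤ 2) = 19/28.
Σ R·P over the event = 0·(2/28) + 0·(4/28) + 1·(5/28) + 1·(3/28) + 5·(1/28) + 5·(4/28) = 33/28.
E[R | S ≤ 2] = (33/28) / (19/28) = 33/19.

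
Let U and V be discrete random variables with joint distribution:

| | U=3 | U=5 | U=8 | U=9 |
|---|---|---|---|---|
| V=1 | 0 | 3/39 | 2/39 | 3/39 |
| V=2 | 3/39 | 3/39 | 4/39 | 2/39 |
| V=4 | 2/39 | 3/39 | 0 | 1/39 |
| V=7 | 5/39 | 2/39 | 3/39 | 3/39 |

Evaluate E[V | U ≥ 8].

P(U ≥ 8) = 6/13.
Σ V·P over the event = 1·(2/39) + 2·(4/39) + 7·(3/39) + 1·(3/39) + 2·(2/39) + 4·(1/39) + 7·(3/39) = 21/13.
E[V | U ≥ 8] = (21/13) / (6/13) = 7/2.

7/2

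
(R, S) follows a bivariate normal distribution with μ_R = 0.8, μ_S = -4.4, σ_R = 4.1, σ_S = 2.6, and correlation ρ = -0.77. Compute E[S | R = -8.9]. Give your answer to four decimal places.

For a bivariate normal, E[S | R=x] = μ_S + ρ·(σ_S/σ_R)·(x − μ_R).
E[S | R=-8.9] = -4.4 + (-0.77)·(2.6/4.1)·(-8.9 − (0.8)) = -4.4 + (-0.48829)·(-9.7) = 0.3364.

0.3364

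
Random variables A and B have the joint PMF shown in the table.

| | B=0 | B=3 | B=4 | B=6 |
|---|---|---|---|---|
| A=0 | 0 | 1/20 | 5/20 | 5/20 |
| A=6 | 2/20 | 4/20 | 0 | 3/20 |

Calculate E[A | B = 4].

P(B = 4) = 1/4.
Σ A·P over the event = 0·(5/20) = 0.
E[A | B = 4] = (0) / (1/4) = 0.

0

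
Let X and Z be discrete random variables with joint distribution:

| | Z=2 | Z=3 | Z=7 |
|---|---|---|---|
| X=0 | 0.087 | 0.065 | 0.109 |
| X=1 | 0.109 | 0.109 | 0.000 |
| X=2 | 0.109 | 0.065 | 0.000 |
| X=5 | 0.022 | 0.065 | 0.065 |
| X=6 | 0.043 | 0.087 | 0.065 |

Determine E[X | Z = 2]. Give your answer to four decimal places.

1.8784

P(Z = 2) = 0.370.
Σ X·P over the event = 0·(0.087) + 1·(0.109) + 2·(0.109) + 5·(0.022) + 6·(0.043) = 0.695.
E[X | Z = 2] = (0.695) / (0.370) = 1.8784.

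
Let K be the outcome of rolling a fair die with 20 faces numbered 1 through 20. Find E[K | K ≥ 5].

25/2

P(K ≥ 5) = 4/5.
E[K | K ≥ 5] = (10) / (4/5) = 25/2.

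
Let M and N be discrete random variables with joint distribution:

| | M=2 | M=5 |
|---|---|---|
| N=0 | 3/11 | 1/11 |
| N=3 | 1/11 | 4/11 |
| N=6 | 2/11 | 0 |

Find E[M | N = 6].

2

P(N = 6) = 2/11.
Summing M·P(M=x,N=y) over the conditioning event gives 4/11.
E[M | N = 6] = (4/11) / (2/11) = 2.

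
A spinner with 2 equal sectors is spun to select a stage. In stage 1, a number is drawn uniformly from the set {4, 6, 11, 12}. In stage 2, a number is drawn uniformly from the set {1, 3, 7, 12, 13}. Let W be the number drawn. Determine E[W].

309/40

E[W | stage 1] = (4+6+11+12)/4 = 33/4.
E[W | stage 2] = (1+3+7+12+13)/5 = 36/5.
By the law of total expectation,
E[W] = (1/2)·(33/4) + (1/2)·(36/5) = 309/40.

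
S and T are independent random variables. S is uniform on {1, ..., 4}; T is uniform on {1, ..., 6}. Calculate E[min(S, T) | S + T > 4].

43/18

P(S + T > 4) = 3/4.
Summing min(S,T)·P(x,y) over outcomes with S + T > 4 gives 43/24.
E[min(S, T) | S + T > 4] = (43/24) / (3/4) = 43/18.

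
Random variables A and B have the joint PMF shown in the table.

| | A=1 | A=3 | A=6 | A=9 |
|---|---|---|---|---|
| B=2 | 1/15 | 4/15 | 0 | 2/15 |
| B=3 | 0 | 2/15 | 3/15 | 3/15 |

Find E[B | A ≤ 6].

P(A ≤ 6) = 2/3.
Σ B·P over the event = 2·(1/15) + 2·(4/15) + 3·(2/15) + 3·(3/15) = 5/3.
E[B | A ≤ 6] = (5/3) / (2/3) = 5/2.

5/2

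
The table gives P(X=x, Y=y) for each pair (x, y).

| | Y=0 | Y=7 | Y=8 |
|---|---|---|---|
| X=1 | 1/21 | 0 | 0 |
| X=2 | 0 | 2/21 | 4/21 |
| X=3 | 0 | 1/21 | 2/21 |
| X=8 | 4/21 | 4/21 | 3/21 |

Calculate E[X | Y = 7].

39/7

P(Y = 7) = 1/3.
Summing X·P(X=x,Y=y) over the conditioning event gives 13/7.
E[X | Y = 7] = (13/7) / (1/3) = 39/7.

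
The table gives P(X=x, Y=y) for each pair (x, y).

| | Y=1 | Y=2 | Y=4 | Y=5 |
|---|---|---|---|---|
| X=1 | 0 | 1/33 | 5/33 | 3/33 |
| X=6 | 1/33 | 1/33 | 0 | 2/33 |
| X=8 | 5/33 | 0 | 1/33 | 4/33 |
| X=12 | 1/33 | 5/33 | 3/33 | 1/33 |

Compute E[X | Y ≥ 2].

175/26

P(Y ≥ 2) = 26/33.
Summing X·P(X=x,Y=y) over the conditioning event gives 175/33.
E[X | Y ≥ 2] = (175/33) / (26/33) = 175/26.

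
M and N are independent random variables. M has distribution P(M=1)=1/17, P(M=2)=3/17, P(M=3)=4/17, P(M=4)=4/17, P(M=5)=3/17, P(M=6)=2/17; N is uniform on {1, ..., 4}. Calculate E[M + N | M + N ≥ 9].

P(M + N ≥ 9) = 7/68.
Summing (M+N)·P(x,y) over outcomes with M + N ≥ 9 gives 65/68.
E[M + N | M + N ≥ 9] = (65/68) / (7/68) = 65/7.

65/7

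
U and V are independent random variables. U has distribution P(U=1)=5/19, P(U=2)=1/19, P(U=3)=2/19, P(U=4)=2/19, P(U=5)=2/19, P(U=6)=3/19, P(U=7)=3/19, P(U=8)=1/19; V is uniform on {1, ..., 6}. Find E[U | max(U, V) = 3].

25/12

P(max(U, V) = 3) = 2/19.
Summing U·P(x,y) over outcomes with max(U, V) = 3 gives 25/114.
E[U | max(U, V) = 3] = (25/114) / (2/19) = 25/12.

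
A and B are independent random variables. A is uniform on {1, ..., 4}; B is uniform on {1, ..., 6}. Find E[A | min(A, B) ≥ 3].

P(min(A, B) ≥ 3) = 1/3.
Summing A·P(x,y) over outcomes with min(A, B) ≥ 3 gives 7/6.
E[A | min(A, B) ≥ 3] = (7/6) / (1/3) = 7/2.

7/2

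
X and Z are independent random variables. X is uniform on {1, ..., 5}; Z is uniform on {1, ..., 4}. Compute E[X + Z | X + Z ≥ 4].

6

P(X + Z ≥ 4) = 17/20.
Summing (X+Z)·P(x,y) over outcomes with X + Z ≥ 4 gives 51/10.
E[X + Z | X + Z ≥ 4] = (51/10) / (17/20) = 6.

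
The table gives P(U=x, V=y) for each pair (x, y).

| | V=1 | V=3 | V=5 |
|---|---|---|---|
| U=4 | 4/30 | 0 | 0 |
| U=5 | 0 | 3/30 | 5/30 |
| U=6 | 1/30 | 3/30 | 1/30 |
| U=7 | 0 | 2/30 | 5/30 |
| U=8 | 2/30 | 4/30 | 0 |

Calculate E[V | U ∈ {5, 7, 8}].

79/21

P(U ∈ {5, 7, 8}) = 7/10.
Σ V·P over the event = 3·(3/30) + 5·(5/30) + 3·(2/30) + 5·(5/30) + 1·(2/30) + 3·(4/30) = 79/30.
E[V | U ∈ {5, 7, 8}] = (79/30) / (7/10) = 79/21.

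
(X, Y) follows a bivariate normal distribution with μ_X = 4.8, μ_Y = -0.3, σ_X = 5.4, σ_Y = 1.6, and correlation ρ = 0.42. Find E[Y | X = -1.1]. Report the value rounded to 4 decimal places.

-1.0342

E[Y | X=x] = μ_Y + ρ(σ_Y/σ_X)(x − μ_X) for jointly normal variables.
E[Y | X=-1.1] = -0.3 + (0.42)·(1.6/5.4)·(-1.1 − (4.8)) = -0.3 + (0.12444)·(-5.9) = -1.0342.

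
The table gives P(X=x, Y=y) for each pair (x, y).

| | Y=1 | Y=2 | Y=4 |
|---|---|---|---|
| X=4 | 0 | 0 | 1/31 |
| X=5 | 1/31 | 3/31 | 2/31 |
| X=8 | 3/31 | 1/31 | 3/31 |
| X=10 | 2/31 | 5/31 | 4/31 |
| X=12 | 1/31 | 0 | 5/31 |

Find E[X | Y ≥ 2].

P(Y ≥ 2) = 24/31.
Summing X·P(X=x,Y=y) over the conditioning event gives 211/31.
E[X | Y ≥ 2] = (211/31) / (24/31) = 211/24.

211/24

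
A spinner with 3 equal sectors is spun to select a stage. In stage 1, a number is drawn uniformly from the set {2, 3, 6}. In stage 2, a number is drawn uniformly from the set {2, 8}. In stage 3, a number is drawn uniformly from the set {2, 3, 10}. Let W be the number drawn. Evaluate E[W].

41/9

E[W | stage 1] = (2+3+6)/3 = 11/3.
E[W | stage 2] = (2+8)/2 = 5.
E[W | stage 3] = (2+3+10)/3 = 5.
By the law of total expectation,
E[W] = (1/3)·(11/3) + (1/3)·(5) + (1/3)·(5) = 41/9.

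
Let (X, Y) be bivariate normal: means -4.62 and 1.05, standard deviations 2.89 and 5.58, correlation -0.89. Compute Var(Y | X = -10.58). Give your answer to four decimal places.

6.4733

For a bivariate normal, Var(Y | X=x) = σ_Y²(1 − ρ²).
Var(Y | X=-10.58) = (5.58)²·(1 − (-0.89)²) = 31.1364·0.2079 = 6.4733.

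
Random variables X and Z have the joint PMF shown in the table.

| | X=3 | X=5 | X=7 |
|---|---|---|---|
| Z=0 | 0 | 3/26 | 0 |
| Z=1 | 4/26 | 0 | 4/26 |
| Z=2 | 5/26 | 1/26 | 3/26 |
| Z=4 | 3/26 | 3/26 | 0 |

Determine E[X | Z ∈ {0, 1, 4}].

P(Z ∈ {0, 1, 4}) = 17/26.
Σ X·P over the event = 3·(4/26) + 3·(3/26) + 5·(3/26) + 5·(3/26) + 7·(4/26) = 79/26.
E[X | Z ∈ {0, 1, 4}] = (79/26) / (17/26) = 79/17.

79/17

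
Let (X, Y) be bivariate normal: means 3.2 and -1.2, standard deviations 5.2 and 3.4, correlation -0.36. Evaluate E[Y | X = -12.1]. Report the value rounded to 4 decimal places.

2.4014

For a bivariate normal, E[Y | X=x] = μ_Y + ρ·(σ_Y/σ_X)·(x − μ_X).
E[Y | X=-12.1] = -1.2 + (-0.36)·(3.4/5.2)·(-12.1 − (3.2)) = -1.2 + (-0.235385)·(-15.3) = 2.4014.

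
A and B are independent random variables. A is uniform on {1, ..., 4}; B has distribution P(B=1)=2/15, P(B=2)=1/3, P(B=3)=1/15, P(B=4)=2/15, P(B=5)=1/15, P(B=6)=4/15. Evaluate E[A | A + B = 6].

28/9

P(A + B = 6) = 3/20.
Summing A·P(x,y) over outcomes with A + B = 6 gives 7/15.
E[A | A + B = 6] = (7/15) / (3/20) = 28/9.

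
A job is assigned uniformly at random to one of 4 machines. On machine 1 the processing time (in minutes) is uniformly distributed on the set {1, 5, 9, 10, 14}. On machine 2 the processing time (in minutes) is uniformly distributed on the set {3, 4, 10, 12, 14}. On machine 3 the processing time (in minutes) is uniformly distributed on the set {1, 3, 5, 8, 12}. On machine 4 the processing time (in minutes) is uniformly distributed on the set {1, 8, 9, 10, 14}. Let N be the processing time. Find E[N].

153/20

E[N | machine 1] = (1+5+9+10+14)/5 = 39/5.
E[N | machine 2] = (3+4+10+12+14)/5 = 43/5.
E[N | machine 3] = (1+3+5+8+12)/5 = 29/5.
E[N | machine 4] = (1+8+9+10+14)/5 = 42/5.
By the law of total expectation,
E[N] = (1/4)·(39/5) + (1/4)·(43/5) + (1/4)·(29/5) + (1/4)·(42/5) = 153/20.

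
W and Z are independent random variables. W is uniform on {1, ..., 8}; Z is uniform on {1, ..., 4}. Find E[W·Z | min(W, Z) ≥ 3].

P(min(W, Z) ≥ 3) = 3/8.
Summing WZ·P(x,y) over outcomes with min(W, Z) ≥ 3 gives 231/32.
E[W·Z | min(W, Z) ≥ 3] = (231/32) / (3/8) = 77/4.

77/4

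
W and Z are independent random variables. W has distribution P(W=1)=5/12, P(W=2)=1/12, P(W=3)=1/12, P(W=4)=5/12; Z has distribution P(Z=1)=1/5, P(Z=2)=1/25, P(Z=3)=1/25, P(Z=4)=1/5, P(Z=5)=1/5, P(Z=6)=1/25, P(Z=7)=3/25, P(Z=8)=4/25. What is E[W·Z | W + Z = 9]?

720/49

P(W + Z = 9) = 49/300.
Summing WZ·P(x,y) over outcomes with W + Z = 9 gives 12/5.
E[W·Z | W + Z = 9] = (12/5) / (49/300) = 720/49.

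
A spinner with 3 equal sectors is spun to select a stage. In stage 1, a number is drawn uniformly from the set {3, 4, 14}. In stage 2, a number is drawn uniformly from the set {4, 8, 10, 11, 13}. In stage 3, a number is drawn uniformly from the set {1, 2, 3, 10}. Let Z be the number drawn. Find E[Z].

E[Z | stage 1] = (3+4+14)/3 = 7.
E[Z | stage 2] = (4+8+10+11+13)/5 = 46/5.
E[Z | stage 3] = (1+2+3+10)/4 = 4.
E[Z] = (1/3)·(7) + (1/3)·(46/5) + (1/3)·(4) = 101/15.

101/15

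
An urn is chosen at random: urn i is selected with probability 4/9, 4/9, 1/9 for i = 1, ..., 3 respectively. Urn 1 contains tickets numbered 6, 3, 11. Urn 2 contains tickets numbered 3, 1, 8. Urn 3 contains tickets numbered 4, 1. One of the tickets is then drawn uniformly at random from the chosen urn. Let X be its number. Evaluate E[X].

271/54

E[X | urn 1] = (6+3+11)/3 = 20/3.
E[X | urn 2] = (3+1+8)/3 = 4.
E[X | urn 3] = (4+1)/2 = 5/2.
By the law of total expectation,
E[X] = (4/9)·(20/3) + (4/9)·(4) + (1/9)·(5/2) = 271/54.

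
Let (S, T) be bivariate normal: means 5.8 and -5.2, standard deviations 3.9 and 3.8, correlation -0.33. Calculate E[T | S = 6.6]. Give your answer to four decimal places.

-5.4572

For a bivariate normal, E[T | S=x] = μ_T + ρ·(σ_T/σ_S)·(x − μ_S).
E[T | S=6.6] = -5.2 + (-0.33)·(3.8/3.9)·(6.6 − (5.8)) = -5.2 + (-0.32154)·(0.8) = -5.4572.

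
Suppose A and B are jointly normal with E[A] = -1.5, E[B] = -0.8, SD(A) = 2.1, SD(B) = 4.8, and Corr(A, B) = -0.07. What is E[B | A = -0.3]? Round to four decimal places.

-0.9920

The regression of B on A has slope ρ·σ_B/σ_A and passes through (μ_A, μ_B).
E[B | A=-0.3] = -0.8 + (-0.07)·(4.8/2.1)·(-0.3 − (-1.5)) = -0.8 + (-0.16)·(1.2) = -0.9920.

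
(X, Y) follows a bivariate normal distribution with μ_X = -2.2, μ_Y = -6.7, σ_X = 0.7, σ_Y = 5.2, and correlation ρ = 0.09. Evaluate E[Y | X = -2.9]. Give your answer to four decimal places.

-7.1680

The regression of Y on X has slope ρ·σ_Y/σ_X and passes through (μ_X, μ_Y).
E[Y | X=-2.9] = -6.7 + (0.09)·(5.2/0.7)·(-2.9 − (-2.2)) = -6.7 + (0.66857)·(-0.7) = -7.1680.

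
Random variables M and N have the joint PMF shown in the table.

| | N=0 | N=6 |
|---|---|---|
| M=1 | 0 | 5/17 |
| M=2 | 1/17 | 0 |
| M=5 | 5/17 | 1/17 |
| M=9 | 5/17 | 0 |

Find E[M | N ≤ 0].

P(N ≤ 0) = 11/17.
Σ M·P over the event = 2·(1/17) + 5·(5/17) + 9·(5/17) = 72/17.
E[M | N ≤ 0] = (72/17) / (11/17) = 72/11.

72/11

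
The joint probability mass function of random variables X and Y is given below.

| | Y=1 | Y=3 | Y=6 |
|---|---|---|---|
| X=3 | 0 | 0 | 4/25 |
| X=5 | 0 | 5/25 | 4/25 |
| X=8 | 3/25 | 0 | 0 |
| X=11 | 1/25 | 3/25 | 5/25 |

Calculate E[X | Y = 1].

P(Y = 1) = 4/25.
Σ X·P over the event = 8·(3/25) + 11·(1/25) = 7/5.
E[X | Y = 1] = (7/5) / (4/25) = 35/4.

35/4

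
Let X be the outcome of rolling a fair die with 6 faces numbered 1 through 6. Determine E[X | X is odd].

Given X is odd, X is equally likely to be any of {1, 3, 5}.
E[X | X is odd] = (1 + 3 + 5) / 3 = 3.

3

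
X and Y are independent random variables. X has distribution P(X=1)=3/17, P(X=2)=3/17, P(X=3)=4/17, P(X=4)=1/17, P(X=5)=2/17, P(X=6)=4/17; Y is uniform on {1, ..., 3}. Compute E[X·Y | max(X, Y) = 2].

P(max(X, Y) = 2) = 3/17.
Summing XY·P(x,y) over outcomes with max(X, Y) = 2 gives 8/17.
E[X·Y | max(X, Y) = 2] = (8/17) / (3/17) = 8/3.

8/3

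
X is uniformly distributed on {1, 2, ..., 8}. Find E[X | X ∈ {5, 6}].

P(X ∈ {5, 6}) = 1/4.
Σ over the event: 5·1/8 + 6·1/8 = 11/8.
E[X | X ∈ {5, 6}] = (11/8) / (1/4) = 11/2.

11/2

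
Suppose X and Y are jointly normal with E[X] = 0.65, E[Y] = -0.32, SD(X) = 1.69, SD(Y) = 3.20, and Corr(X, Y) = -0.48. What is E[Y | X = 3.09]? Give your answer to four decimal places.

-2.5377

E[Y | X=x] = μ_Y + ρ(σ_Y/σ_X)(x − μ_X) for jointly normal variables.
E[Y | X=3.09] = -0.32 + (-0.48)·(3.20/1.69)·(3.09 − (0.65)) = -0.32 + (-0.90888)·(2.44) = -2.5377.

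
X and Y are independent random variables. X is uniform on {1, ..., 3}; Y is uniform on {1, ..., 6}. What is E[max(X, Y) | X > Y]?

8/3

Outcomes with X > Y: (2,1), (3,1), (3,2), each with probability 1/18.
E[max(X, Y) | X > Y] = (2 + 3 + 3) / 3 = 8/3.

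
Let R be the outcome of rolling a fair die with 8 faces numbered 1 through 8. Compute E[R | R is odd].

Given R is odd, R is equally likely to be any of {1, 3, 5, 7}.
E[R | R is odd] = (1 + 3 + 5 + 7) / 4 = 4.

4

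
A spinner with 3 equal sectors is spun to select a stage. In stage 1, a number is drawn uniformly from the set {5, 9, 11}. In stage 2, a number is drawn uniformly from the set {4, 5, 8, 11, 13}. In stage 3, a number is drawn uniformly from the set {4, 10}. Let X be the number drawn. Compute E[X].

353/45

E[X | stage 1] = (5+9+11)/3 = 25/3.
E[X | stage 2] = (4+5+8+11+13)/5 = 41/5.
E[X | stage 3] = (4+10)/2 = 7.
E[X] = (1/3)·(25/3) + (1/3)·(41/5) + (1/3)·(7) = 353/45.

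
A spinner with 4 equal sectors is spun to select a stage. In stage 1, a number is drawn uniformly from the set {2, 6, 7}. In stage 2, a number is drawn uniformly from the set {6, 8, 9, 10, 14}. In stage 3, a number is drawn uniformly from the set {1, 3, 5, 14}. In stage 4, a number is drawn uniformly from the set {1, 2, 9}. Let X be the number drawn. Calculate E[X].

E[X | stage 1] = (2+6+7)/3 = 5.
E[X | stage 2] = (6+8+9+10+14)/5 = 47/5.
E[X | stage 3] = (1+3+5+14)/4 = 23/4.
E[X | stage 4] = (1+2+9)/3 = 4.
E[X] = (1/4)·(5) + (1/4)·(47/5) + (1/4)·(23/4) + (1/4)·(4) = 483/80.

483/80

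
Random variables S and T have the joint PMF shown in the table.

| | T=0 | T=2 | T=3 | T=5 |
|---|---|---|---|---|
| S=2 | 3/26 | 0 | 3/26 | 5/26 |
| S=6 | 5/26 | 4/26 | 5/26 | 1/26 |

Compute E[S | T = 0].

9/2

P(T = 0) = 4/13.
Σ S·P over the event = 2·(3/26) + 6·(5/26) = 18/13.
E[S | T = 0] = (18/13) / (4/13) = 9/2.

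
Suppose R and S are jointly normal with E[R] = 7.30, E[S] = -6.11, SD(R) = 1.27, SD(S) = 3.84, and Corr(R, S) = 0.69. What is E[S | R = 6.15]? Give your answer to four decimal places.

E[S | R=x] = μ_S + ρ(σ_S/σ_R)(x − μ_R) for jointly normal variables.
E[S | R=6.15] = -6.11 + (0.69)·(3.84/1.27)·(6.15 − (7.30)) = -6.11 + (2.0863)·(-1.15) = -8.5092.

-8.5092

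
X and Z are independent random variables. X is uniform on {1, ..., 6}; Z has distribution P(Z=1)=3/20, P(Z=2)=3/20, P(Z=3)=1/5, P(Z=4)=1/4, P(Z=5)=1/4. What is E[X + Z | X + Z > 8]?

281/29

P(X + Z > 8) = 29/120.
Summing (X+Z)·P(x,y) over outcomes with X + Z > 8 gives 281/120.
E[X + Z | X + Z > 8] = (281/120) / (29/120) = 281/29.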